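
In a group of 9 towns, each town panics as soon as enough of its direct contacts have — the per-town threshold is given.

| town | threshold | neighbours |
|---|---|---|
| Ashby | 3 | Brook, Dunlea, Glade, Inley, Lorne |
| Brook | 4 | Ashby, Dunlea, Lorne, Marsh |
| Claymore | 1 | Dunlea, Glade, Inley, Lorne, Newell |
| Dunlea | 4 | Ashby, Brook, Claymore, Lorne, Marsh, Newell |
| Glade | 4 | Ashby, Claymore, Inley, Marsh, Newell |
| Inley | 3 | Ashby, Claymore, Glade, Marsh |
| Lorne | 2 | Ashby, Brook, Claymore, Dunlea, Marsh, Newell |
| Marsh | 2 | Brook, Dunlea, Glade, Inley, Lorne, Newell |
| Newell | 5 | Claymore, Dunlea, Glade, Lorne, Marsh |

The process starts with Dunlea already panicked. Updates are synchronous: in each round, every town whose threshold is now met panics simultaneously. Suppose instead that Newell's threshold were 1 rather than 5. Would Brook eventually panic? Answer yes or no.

With Newell's threshold at 1:
Round 1 — Dunlea panics (initial).
Round 2 — checking thresholds:
  Ashby: 1 of 5 neighbours < 3, holds.
  Brook: 1 of 4 neighbours < 4, holds.
  Claymore: 1 of 5 neighbours ≥ 1, panics.
  Lorne: 1 of 6 neighbours < 2, holds.
  Marsh: 1 of 6 neighbours < 2, holds.
  Newell: 1 of 5 neighbours ≥ 1, panics.
Round 3 — checking thresholds:
  Ashby: 1 of 5 neighbours < 3, holds.
  Brook: 1 of 4 neighbours < 4, holds.
  Glade: 2 of 5 neighbours < 4, holds.
  Inley: 1 of 4 neighbours < 3, holds.
  Lorne: 3 of 6 neighbours ≥ 2, panics.
  Marsh: 2 of 6 neighbours ≥ 2, panics.
Round 4 — no new panics; cascade stops.

no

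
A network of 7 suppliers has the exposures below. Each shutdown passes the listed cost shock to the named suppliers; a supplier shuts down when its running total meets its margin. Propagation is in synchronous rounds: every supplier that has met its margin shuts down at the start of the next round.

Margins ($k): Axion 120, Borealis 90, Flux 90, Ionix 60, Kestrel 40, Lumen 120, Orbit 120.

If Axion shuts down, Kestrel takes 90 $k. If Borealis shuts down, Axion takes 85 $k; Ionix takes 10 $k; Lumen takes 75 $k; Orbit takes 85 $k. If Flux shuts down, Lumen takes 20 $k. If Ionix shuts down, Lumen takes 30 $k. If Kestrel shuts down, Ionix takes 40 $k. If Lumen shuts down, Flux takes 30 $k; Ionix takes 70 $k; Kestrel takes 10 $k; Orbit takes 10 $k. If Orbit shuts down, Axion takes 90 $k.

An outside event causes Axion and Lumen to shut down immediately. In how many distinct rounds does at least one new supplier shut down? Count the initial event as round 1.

2

Round 1 — Axion, Lumen shut down (initial).
  Flux: +30 → 30 < 90
  Ionix: +70 → 70 ≥ 60
  Kestrel: +90+10 → 100 ≥ 40
  Orbit: +10 → 10 < 120
Round 2 — Ionix, Kestrel shut down.
No further shutdowns.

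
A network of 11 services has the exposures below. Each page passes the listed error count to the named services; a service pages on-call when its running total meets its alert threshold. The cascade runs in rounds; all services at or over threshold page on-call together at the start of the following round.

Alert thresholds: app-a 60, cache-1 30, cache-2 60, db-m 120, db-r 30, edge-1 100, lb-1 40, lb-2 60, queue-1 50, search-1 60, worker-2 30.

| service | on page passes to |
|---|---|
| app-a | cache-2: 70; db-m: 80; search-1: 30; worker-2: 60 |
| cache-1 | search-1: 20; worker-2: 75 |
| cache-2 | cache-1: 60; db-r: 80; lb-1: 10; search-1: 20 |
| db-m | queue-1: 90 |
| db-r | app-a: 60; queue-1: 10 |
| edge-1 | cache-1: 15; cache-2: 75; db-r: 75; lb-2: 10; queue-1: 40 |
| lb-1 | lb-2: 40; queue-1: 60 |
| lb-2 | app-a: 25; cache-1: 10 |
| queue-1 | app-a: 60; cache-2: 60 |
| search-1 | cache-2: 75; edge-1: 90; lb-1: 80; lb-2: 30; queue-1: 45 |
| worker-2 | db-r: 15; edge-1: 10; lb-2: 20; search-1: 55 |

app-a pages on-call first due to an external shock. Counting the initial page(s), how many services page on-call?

10

Round 1 — app-a pages on-call (initial).
  cache-2: +70 → 70 ≥ 60
  db-m: +80 → 80 < 120
  search-1: +30 → 30 < 60
  worker-2: +60 → 60 ≥ 30
Round 2 — cache-2, worker-2 page on-call.
  cache-1: +60 → 60 ≥ 30
  db-r: +80+15 → 95 ≥ 30
  edge-1: +10 → 10 < 100
  lb-1: +10 → 10 < 40
  lb-2: +20 → 20 < 60
  search-1: +20+55 → 105 ≥ 60
Round 3 — cache-1, db-r, search-1 page on-call.
  edge-1: +90 → 100 ≥ 100
  lb-1: +80 → 90 ≥ 40
  lb-2: +30 → 50 < 60
  queue-1: +10+45 → 55 ≥ 50
Round 4 — edge-1, lb-1, queue-1 page on-call.
  lb-2: +10+40 → 100 ≥ 60
Round 5 — lb-2 pages on-call.
No further pages.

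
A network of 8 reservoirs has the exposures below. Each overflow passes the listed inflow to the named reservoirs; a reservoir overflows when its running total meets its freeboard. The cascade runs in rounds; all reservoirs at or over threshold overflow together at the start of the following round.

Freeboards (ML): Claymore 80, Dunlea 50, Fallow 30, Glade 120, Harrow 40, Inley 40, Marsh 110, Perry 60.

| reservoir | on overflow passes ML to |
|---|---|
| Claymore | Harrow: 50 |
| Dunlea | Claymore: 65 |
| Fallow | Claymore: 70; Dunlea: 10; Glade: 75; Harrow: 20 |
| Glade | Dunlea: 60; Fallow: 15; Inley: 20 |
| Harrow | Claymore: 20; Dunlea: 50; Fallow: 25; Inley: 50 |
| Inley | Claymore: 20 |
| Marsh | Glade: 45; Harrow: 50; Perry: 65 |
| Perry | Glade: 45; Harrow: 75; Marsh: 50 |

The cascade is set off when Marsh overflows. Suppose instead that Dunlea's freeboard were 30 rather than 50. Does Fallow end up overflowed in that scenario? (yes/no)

With Dunlea's freeboard at 30:
Round 1 — Marsh overflows (initial).
  Glade: +45 → 45 < 120
  Harrow: +50 → 50 ≥ 40
  Perry: +65 → 65 ≥ 60
Round 2 — Harrow, Perry overflow.
  Claymore: +20 → 20 < 80
  Dunlea: +50 → 50 ≥ 30
  Fallow: +25 → 25 < 30
  Glade: +45 → 90 < 120
  Inley: +50 → 50 ≥ 40
Round 3 — Dunlea, Inley overflow.
  Claymore: +65+20 → 105 ≥ 80
Round 4 — Claymore overflows.
No further overflows.

no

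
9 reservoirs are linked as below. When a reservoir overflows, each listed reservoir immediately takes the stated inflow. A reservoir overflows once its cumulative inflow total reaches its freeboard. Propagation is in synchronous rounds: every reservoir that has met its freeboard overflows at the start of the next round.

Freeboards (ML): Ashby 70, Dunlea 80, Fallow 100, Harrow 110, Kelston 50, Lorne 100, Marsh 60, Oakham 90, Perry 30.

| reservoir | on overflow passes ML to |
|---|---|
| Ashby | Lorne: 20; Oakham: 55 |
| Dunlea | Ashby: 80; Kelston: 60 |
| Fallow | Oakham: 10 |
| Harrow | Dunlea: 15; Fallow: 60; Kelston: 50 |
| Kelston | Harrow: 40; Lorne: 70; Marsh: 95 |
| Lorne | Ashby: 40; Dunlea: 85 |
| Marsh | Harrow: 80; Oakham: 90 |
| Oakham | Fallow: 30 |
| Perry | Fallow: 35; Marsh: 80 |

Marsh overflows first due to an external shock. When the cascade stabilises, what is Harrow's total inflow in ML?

80

Round 1 — Marsh overflows (initial).
  Harrow: +80 → 80 < 110
  Oakham: +90 → 90 ≥ 90
Round 2 — Oakham overflows.
  Fallow: +30 → 30 < 100
No further overflows.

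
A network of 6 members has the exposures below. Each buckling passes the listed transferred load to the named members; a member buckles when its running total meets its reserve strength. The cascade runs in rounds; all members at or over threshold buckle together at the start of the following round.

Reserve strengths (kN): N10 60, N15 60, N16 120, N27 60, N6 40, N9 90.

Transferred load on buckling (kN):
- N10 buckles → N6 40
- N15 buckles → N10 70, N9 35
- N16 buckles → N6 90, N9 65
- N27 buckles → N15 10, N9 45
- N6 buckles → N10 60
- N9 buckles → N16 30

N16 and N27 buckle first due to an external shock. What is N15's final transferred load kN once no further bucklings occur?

10

Round 1 — N16, N27 buckle (initial).
  N15: +10 → 10 < 60
  N6: +90 → 90 ≥ 40
  N9: +65+45 → 110 ≥ 90
Round 2 — N6, N9 buckle.
  N10: +60 → 60 ≥ 60
Round 3 — N10 buckles.
No further bucklings.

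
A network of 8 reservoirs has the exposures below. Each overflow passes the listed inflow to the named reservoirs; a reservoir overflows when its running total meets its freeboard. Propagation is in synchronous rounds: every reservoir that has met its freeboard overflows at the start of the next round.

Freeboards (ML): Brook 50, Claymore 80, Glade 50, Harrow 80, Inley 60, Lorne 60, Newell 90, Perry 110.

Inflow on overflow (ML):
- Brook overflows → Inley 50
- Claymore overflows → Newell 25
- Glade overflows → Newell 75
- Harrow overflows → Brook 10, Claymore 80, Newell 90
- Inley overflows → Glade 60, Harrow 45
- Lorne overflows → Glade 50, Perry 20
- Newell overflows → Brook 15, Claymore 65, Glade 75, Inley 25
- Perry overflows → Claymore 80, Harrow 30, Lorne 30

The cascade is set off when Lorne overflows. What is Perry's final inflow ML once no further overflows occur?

Round 1 — Lorne overflows (initial).
  Glade: +50 → 50 ≥ 50
  Perry: +20 → 20 < 110
Round 2 — Glade overflows.
  Newell: +75 → 75 < 90
No further overflows.

20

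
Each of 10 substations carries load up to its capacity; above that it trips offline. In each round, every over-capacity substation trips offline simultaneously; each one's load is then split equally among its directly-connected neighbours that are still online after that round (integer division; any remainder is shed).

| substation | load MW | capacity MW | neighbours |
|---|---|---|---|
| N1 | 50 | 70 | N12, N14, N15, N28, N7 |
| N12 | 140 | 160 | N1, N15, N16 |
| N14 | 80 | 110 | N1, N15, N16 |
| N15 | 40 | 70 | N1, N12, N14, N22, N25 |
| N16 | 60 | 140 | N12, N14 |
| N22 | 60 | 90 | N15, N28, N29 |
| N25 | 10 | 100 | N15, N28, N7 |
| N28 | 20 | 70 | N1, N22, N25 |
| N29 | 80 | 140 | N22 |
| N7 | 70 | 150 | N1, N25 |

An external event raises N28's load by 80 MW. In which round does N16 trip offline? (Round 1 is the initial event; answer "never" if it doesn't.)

Round 1 — N28 at 100 > 70. N28 trips offline.
  N28 sheds 100 MW to N1, N22, N25: 33 each (1 lost).
    N1: 50+33 = 83 > 70
    N22: 60+33 = 93 > 90
    N25: 10+33 = 43 ≤ 100
Round 2 — N1, N22 trip offline.
  N1 sheds 83 MW to N12, N14, N15, N7: 20 each (3 lost).
    N12: 140+20 = 160 ≤ 160
    N14: 80+20 = 100 ≤ 110
    N15: 40+20 = 60 ≤ 70
    N7: 70+20 = 90 ≤ 150
  N22 sheds 93 MW to N15, N29: 46 each (1 lost).
    N15: 60+46 = 106 > 70
    N29: 80+46 = 126 ≤ 140
Round 3 — N15 trips offline.
  N15 sheds 106 MW to N12, N14, N25: 35 each (1 lost).
    N12: 160+35 = 195 > 160
    N14: 100+35 = 135 > 110
    N25: 43+35 = 78 ≤ 100
Round 4 — N12, N14 trip offline.
  N12 sheds 195 MW to N16: 195 each.
    N16: 60+195 = 255 > 140
  N14 sheds 135 MW to N16: 135 each.
    N16: 255+135 = 390 > 140
Round 5 — N16 trips offline.
  N16 sheds 390 MW: no online neighbours, lost.
No further trips.

5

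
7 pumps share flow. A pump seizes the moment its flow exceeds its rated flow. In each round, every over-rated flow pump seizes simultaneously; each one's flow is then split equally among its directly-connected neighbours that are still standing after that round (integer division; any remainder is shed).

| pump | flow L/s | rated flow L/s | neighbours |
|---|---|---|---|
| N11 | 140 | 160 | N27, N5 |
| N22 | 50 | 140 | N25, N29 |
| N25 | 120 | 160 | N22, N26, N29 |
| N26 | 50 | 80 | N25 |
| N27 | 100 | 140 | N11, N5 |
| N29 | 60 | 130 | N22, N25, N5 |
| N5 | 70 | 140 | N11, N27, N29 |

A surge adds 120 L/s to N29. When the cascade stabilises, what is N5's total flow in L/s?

Round 1 — N29 at 180 > 130. N29 seizes.
  N29 sheds 180 L/s to N22, N25, N5: 60 each.
    N22: 50+60 = 110 ≤ 140
    N25: 120+60 = 180 > 160
    N5: 70+60 = 130 ≤ 140
Round 2 — N25 seizes.
  N25 sheds 180 L/s to N22, N26: 90 each.
    N22: 110+90 = 200 > 140
    N26: 50+90 = 140 > 80
Round 3 — N22, N26 seize.
  N22 sheds 200 L/s: no online neighbours, lost.
  N26 sheds 140 L/s: no online neighbours, lost.
No further seizures.

130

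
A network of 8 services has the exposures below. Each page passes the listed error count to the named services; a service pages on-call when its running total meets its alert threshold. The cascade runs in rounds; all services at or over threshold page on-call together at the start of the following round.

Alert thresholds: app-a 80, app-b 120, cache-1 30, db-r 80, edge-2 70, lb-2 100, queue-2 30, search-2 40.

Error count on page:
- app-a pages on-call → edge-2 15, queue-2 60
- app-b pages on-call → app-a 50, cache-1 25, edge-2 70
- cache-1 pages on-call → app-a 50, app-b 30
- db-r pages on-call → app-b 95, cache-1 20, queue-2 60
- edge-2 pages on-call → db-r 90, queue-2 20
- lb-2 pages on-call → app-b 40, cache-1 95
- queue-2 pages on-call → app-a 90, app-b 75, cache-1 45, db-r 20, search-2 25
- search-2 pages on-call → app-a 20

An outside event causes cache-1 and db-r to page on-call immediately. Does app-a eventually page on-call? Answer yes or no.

yes

Round 1 — cache-1, db-r page on-call (initial).
  app-a: +50 → 50 < 80
  app-b: +30+95 → 125 ≥ 120
  queue-2: +60 → 60 ≥ 30
Round 2 — app-b, queue-2 page on-call.
  app-a: +50+90 → 190 ≥ 80
  edge-2: +70 → 70 ≥ 70
  search-2: +25 → 25 < 40
Round 3 — app-a, edge-2 page on-call.
No further pages.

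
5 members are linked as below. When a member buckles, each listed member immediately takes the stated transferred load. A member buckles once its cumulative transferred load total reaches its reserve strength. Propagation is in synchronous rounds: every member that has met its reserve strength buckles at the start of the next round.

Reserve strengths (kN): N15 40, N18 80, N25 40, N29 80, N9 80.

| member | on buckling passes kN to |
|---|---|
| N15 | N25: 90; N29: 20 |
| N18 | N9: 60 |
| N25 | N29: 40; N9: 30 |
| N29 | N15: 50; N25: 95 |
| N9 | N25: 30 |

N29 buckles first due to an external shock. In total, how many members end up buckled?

Round 1 — N29 buckles (initial).
  N15: +50 → 50 ≥ 40
  N25: +95 → 95 ≥ 40
Round 2 — N15, N25 buckle.
  N9: +30 → 30 < 80
No further bucklings.

3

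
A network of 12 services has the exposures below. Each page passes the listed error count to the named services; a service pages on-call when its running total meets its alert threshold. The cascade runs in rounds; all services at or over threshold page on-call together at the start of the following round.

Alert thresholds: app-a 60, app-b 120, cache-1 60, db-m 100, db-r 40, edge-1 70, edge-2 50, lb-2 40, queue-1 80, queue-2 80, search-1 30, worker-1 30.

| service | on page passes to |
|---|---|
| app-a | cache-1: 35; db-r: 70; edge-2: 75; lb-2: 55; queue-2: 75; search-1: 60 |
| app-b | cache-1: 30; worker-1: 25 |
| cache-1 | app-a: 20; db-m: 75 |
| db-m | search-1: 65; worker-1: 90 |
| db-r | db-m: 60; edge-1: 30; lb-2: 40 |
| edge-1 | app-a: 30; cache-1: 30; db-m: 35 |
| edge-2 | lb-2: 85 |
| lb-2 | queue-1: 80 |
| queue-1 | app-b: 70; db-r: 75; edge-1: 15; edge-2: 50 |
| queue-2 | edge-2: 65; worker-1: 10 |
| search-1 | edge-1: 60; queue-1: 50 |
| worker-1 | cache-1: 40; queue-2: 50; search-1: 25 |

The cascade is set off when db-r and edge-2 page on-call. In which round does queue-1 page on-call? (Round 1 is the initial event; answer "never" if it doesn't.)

Round 1 — db-r, edge-2 page on-call (initial).
  db-m: +60 → 60 < 100
  edge-1: +30 → 30 < 70
  lb-2: +40+85 → 125 ≥ 40
Round 2 — lb-2 pages on-call.
  queue-1: +80 → 80 ≥ 80
Round 3 — queue-1 pages on-call.
  app-b: +70 → 70 < 120
  edge-1: +15 → 45 < 70
No further pages.

3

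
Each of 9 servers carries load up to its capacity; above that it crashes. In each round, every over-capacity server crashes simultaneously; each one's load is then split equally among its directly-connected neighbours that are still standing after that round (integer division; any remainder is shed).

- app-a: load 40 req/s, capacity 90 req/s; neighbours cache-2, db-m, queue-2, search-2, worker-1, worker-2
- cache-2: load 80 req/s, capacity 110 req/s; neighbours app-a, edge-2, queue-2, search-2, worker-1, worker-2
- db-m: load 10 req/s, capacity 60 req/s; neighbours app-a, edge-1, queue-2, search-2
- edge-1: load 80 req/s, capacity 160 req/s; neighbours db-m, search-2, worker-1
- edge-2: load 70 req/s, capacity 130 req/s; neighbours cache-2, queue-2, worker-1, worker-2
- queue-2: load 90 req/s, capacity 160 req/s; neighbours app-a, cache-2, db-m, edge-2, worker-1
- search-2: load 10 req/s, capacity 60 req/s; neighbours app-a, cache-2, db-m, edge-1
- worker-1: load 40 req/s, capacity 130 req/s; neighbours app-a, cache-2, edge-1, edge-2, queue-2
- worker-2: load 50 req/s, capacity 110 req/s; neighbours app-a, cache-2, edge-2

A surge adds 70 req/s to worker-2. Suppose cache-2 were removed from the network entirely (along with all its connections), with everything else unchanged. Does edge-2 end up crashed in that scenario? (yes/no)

no

With cache-2 removed:
Round 1 — worker-2 at 120 > 110. worker-2 crashes.
  worker-2 sheds 120 req/s to app-a, edge-2: 60 each.
    app-a: 40+60 = 100 > 90
    edge-2: 70+60 = 130 ≤ 130
Round 2 — app-a crashes.
  app-a sheds 100 req/s to db-m, queue-2, search-2, worker-1: 25 each.
    db-m: 10+25 = 35 ≤ 60
    queue-2: 90+25 = 115 ≤ 160
    search-2: 10+25 = 35 ≤ 60
    worker-1: 40+25 = 65 ≤ 130
No further crashes.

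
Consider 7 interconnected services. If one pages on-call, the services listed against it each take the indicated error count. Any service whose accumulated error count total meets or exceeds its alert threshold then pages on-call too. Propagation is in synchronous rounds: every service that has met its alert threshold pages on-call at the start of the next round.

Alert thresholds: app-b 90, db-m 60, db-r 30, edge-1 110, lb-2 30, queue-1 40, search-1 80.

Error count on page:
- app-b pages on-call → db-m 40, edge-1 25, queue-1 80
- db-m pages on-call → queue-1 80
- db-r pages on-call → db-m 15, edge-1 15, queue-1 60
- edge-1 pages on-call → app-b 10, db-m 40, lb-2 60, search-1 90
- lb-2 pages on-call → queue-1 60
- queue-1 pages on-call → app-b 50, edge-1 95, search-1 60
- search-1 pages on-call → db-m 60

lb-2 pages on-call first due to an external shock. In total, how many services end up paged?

Round 1 — lb-2 pages on-call (initial).
  queue-1: +60 → 60 ≥ 40
Round 2 — queue-1 pages on-call.
  app-b: +50 → 50 < 90
  edge-1: +95 → 95 < 110
  search-1: +60 → 60 < 80
No further pages.

2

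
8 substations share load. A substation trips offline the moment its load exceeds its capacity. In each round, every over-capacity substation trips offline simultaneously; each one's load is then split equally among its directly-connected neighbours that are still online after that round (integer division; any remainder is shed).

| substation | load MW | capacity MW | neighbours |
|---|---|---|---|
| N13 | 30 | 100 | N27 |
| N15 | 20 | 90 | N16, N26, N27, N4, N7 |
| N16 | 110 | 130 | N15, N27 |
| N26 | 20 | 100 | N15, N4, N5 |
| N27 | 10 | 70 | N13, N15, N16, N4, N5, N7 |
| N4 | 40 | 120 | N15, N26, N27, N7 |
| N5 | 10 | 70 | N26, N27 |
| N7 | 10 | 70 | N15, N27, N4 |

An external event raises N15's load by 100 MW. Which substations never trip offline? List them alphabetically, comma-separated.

Round 1 — N15 at 120 > 90. N15 trips offline.
  N15 sheds 120 MW to N16, N26, N27, N4, N7: 24 each.
    N16: 110+24 = 134 > 130
    N26: 20+24 = 44 ≤ 100
    N27: 10+24 = 34 ≤ 70
    N4: 40+24 = 64 ≤ 120
    N7: 10+24 = 34 ≤ 70
Round 2 — N16 trips offline.
  N16 sheds 134 MW to N27: 134 each.
    N27: 34+134 = 168 > 70
Round 3 — N27 trips offline.
  N27 sheds 168 MW to N13, N4, N5, N7: 42 each.
    N13: 30+42 = 72 ≤ 100
    N4: 64+42 = 106 ≤ 120
    N5: 10+42 = 52 ≤ 70
    N7: 34+42 = 76 > 70
Round 4 — N7 trips offline.
  N7 sheds 76 MW to N4: 76 each.
    N4: 106+76 = 182 > 120
Round 5 — N4 trips offline.
  N4 sheds 182 MW to N26: 182 each.
    N26: 44+182 = 226 > 100
Round 6 — N26 trips offline.
  N26 sheds 226 MW to N5: 226 each.
    N5: 52+226 = 278 > 70
Round 7 — N5 trips offline.
  N5 sheds 278 MW: no online neighbours, lost.
No further trips.

N13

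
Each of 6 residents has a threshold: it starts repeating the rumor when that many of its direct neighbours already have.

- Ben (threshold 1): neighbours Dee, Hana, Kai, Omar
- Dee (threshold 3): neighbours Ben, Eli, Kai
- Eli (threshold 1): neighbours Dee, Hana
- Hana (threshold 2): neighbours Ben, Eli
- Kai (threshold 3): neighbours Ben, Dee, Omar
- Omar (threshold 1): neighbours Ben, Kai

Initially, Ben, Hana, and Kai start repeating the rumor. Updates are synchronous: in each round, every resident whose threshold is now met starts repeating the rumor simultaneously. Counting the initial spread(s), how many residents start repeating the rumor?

Round 1 — Ben, Hana, Kai start repeating the rumor (initial).
Round 2 — checking thresholds:
  Dee: 2 of 3 neighbours < 3, below threshold.
  Eli: 1 of 2 neighbours ≥ 1, starts repeating the rumor.
  Omar: 2 of 2 neighbours ≥ 1, starts repeating the rumor.
Round 3 — checking thresholds:
  Dee: 3 of 3 neighbours ≥ 3, starts repeating the rumor.
Round 4 — no new spreads; cascade stops.

6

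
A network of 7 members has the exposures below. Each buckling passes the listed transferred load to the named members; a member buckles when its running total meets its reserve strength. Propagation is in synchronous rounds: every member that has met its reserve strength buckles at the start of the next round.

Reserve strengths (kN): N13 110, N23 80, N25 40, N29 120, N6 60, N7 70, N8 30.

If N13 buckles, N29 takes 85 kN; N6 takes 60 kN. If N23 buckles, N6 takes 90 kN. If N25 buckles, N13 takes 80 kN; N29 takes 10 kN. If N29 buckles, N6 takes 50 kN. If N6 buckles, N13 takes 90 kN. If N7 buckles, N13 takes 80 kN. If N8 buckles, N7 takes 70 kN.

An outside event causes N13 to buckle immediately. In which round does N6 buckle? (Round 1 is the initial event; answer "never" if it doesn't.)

2

Round 1 — N13 buckles (initial).
  N29: +85 → 85 < 120
  N6: +60 → 60 ≥ 60
Round 2 — N6 buckles.
No further bucklings.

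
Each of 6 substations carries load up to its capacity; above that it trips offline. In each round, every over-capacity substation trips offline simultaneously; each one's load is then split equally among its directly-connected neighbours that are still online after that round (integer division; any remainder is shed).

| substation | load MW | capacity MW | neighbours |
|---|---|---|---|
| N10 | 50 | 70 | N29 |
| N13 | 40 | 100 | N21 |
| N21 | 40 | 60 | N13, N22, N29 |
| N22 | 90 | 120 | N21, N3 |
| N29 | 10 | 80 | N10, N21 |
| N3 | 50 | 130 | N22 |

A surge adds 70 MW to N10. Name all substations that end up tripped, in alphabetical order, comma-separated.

N10, N13, N21, N22, N29, N3

Round 1 — N10 at 120 > 70. N10 trips offline.
  N10 sheds 120 MW to N29: 120 each.
    N29: 10+120 = 130 > 80
Round 2 — N29 trips offline.
  N29 sheds 130 MW to N21: 130 each.
    N21: 40+130 = 170 > 60
Round 3 — N21 trips offline.
  N21 sheds 170 MW to N13, N22: 85 each.
    N13: 40+85 = 125 > 100
    N22: 90+85 = 175 > 120
Round 4 — N13, N22 trip offline.
  N13 sheds 125 MW: no online neighbours, lost.
  N22 sheds 175 MW to N3: 175 each.
    N3: 50+175 = 225 > 130
Round 5 — N3 trips offline.
  N3 sheds 225 MW: no online neighbours, lost.
No further trips.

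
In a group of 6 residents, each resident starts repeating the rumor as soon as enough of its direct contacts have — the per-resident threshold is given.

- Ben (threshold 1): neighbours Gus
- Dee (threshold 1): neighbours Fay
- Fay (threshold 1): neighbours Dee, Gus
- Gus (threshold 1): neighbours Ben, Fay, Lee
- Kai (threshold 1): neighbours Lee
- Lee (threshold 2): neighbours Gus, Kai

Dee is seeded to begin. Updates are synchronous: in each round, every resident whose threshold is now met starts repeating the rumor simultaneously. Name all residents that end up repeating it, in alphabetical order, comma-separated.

Ben, Dee, Fay, Gus

Round 1 — Dee starts repeating the rumor (initial).
Round 2 — checking thresholds:
  Fay: 1 of 2 neighbours ≥ 1, starts repeating the rumor.
Round 3 — checking thresholds:
  Gus: 1 of 3 neighbours ≥ 1, starts repeating the rumor.
Round 4 — checking thresholds:
  Ben: 1 of 1 neighbours ≥ 1, starts repeating the rumor.
  Lee: 1 of 2 neighbours < 2, not yet.
Round 5 — no new spreads; cascade stops.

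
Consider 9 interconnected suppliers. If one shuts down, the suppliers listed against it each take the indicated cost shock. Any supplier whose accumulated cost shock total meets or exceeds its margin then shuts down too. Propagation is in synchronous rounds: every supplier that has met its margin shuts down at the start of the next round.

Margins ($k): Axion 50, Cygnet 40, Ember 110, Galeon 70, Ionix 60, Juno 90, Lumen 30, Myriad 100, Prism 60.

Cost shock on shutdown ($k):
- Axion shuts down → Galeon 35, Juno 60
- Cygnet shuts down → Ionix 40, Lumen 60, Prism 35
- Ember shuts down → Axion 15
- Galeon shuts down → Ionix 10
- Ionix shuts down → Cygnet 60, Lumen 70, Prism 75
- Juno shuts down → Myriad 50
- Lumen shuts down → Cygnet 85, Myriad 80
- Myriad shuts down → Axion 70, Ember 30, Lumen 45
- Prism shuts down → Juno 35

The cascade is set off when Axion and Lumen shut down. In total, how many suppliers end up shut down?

3

Round 1 — Axion, Lumen shut down (initial).
  Cygnet: +85 → 85 ≥ 40
  Galeon: +35 → 35 < 70
  Juno: +60 → 60 < 90
  Myriad: +80 → 80 < 100
Round 2 — Cygnet shuts down.
  Ionix: +40 → 40 < 60
  Prism: +35 → 35 < 60
No further shutdowns.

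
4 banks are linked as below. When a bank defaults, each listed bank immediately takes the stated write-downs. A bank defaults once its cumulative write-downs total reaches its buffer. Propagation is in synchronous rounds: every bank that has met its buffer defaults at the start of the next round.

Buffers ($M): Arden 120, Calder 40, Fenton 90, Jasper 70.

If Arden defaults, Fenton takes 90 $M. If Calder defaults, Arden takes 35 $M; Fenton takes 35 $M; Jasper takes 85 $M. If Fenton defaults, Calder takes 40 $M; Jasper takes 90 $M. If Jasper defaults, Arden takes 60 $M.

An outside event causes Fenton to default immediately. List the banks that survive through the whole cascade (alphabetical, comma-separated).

Arden

Round 1 — Fenton defaults (initial).
  Calder: +40 → 40 ≥ 40
  Jasper: +90 → 90 ≥ 70
Round 2 — Calder, Jasper default.
  Arden: +35+60 → 95 < 120
No further defaults.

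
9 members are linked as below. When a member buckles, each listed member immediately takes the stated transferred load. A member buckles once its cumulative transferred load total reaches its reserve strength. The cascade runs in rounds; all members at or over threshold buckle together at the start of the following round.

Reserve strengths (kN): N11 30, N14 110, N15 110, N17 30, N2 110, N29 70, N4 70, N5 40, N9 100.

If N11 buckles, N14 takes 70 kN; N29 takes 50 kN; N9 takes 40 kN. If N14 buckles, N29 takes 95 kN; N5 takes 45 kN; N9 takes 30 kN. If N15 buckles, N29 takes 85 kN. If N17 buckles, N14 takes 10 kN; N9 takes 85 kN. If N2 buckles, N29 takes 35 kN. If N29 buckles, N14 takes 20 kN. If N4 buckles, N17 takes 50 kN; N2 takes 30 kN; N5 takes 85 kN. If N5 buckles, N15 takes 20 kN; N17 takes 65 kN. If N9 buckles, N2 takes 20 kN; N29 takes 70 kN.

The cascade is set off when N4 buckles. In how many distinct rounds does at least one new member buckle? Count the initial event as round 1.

2

Round 1 — N4 buckles (initial).
  N17: +50 → 50 ≥ 30
  N2: +30 → 30 < 110
  N5: +85 → 85 ≥ 40
Round 2 — N17, N5 buckle.
  N14: +10 → 10 < 110
  N15: +20 → 20 < 110
  N9: +85 → 85 < 100
No further bucklings.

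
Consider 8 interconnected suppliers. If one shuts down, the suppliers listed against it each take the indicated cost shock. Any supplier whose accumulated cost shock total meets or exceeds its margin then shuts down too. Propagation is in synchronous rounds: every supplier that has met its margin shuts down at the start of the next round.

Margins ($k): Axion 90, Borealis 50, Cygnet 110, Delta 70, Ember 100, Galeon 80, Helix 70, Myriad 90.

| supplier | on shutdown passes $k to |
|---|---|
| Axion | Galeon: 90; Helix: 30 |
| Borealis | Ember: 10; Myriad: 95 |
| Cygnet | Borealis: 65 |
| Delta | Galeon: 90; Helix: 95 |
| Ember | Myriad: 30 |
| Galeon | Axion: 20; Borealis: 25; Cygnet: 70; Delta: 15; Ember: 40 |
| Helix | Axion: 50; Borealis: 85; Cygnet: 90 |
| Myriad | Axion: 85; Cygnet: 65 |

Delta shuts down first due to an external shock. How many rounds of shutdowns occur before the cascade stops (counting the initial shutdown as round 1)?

Round 1 — Delta shuts down (initial).
  Galeon: +90 → 90 ≥ 80
  Helix: +95 → 95 ≥ 70
Round 2 — Galeon, Helix shut down.
  Axion: +20+50 → 70 < 90
  Borealis: +25+85 → 110 ≥ 50
  Cygnet: +70+90 → 160 ≥ 110
  Ember: +40 → 40 < 100
Round 3 — Borealis, Cygnet shut down.
  Ember: +10 → 50 < 100
  Myriad: +95 → 95 ≥ 90
Round 4 — Myriad shuts down.
  Axion: +85 → 155 ≥ 90
Round 5 — Axion shuts down.
No further shutdowns.

5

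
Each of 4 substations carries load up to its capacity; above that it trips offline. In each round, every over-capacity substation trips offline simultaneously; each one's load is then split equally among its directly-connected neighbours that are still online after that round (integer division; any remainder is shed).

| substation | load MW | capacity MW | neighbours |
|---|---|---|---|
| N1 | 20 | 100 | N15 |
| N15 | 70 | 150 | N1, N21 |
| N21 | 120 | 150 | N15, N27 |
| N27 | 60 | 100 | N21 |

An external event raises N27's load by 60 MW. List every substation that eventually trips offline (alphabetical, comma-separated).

Round 1 — N27 at 120 > 100. N27 trips offline.
  N27 sheds 120 MW to N21: 120 each.
    N21: 120+120 = 240 > 150
Round 2 — N21 trips offline.
  N21 sheds 240 MW to N15: 240 each.
    N15: 70+240 = 310 > 150
Round 3 — N15 trips offline.
  N15 sheds 310 MW to N1: 310 each.
    N1: 20+310 = 330 > 100
Round 4 — N1 trips offline.
  N1 sheds 330 MW: no online neighbours, lost.
No further trips.

N1, N15, N21, N27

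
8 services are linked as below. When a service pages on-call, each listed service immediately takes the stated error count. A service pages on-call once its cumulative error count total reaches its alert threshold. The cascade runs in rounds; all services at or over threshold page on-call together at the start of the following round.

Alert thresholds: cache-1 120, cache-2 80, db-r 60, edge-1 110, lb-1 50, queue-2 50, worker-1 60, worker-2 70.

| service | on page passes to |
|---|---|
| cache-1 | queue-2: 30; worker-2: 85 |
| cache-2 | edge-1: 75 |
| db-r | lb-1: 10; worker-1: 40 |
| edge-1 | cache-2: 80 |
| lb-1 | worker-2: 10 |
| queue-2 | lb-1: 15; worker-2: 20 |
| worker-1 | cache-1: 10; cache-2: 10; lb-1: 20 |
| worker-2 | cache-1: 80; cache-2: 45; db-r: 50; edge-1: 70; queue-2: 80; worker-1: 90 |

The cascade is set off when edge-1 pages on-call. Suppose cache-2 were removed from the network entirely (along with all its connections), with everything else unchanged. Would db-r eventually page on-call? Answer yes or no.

no

With cache-2 removed:
Round 1 — edge-1 pages on-call (initial).
No further pages.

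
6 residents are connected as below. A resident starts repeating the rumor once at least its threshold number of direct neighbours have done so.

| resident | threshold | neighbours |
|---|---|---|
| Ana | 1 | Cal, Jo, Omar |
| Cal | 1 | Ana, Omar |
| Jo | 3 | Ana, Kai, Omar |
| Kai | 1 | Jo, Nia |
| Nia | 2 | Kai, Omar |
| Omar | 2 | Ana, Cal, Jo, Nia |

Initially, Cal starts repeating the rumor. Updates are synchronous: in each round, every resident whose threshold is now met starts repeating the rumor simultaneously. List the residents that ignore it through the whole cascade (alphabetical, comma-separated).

Round 1 — Cal starts repeating the rumor (initial).
Round 2 — checking thresholds:
  Ana: 1 of 3 neighbours ≥ 1, starts repeating the rumor.
  Omar: 1 of 4 neighbours < 2, not yet.
Round 3 — checking thresholds:
  Jo: 1 of 3 neighbours < 3, not yet.
  Omar: 2 of 4 neighbours ≥ 2, starts repeating the rumor.
Round 4 — no new spreads; cascade stops.

Jo, Kai, Nia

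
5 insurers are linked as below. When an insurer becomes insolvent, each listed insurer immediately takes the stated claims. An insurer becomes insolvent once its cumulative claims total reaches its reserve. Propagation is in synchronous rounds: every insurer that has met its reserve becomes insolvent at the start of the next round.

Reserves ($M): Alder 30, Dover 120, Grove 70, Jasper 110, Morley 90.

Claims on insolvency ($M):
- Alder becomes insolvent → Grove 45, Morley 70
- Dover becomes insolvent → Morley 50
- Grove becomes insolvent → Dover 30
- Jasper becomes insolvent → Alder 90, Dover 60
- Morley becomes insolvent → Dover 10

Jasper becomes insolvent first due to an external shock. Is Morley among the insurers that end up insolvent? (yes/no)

Round 1 — Jasper becomes insolvent (initial).
  Alder: +90 → 90 ≥ 30
  Dover: +60 → 60 < 120
Round 2 — Alder becomes insolvent.
  Grove: +45 → 45 < 70
  Morley: +70 → 70 < 90
No further insolvencies.

no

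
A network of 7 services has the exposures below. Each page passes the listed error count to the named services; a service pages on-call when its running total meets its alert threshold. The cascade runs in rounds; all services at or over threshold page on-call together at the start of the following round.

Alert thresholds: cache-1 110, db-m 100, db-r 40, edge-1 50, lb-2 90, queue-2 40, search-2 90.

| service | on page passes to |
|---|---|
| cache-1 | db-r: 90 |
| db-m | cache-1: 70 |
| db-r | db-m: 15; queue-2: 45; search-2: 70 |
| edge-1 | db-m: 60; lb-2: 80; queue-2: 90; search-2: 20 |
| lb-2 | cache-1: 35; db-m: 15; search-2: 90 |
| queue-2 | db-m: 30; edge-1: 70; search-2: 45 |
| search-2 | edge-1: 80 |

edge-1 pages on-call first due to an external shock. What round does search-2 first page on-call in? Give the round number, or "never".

Round 1 — edge-1 pages on-call (initial).
  db-m: +60 → 60 < 100
  lb-2: +80 → 80 < 90
  queue-2: +90 → 90 ≥ 40
  search-2: +20 → 20 < 90
Round 2 — queue-2 pages on-call.
  db-m: +30 → 90 < 100
  search-2: +45 → 65 < 90
No further pages.

never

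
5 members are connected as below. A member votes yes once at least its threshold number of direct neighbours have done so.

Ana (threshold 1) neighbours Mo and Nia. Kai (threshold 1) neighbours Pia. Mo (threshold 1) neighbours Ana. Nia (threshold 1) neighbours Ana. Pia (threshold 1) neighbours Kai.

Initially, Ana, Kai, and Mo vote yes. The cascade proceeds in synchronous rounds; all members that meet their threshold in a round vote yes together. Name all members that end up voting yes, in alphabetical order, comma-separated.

Round 1 — Ana, Kai, Mo vote yes (initial).
Round 2 — checking thresholds:
  Nia: 1 of 1 neighbours ≥ 1, votes yes.
  Pia: 1 of 1 neighbours ≥ 1, votes yes.
Round 3 — no new yes votes; cascade stops.

Ana, Kai, Mo, Nia, Pia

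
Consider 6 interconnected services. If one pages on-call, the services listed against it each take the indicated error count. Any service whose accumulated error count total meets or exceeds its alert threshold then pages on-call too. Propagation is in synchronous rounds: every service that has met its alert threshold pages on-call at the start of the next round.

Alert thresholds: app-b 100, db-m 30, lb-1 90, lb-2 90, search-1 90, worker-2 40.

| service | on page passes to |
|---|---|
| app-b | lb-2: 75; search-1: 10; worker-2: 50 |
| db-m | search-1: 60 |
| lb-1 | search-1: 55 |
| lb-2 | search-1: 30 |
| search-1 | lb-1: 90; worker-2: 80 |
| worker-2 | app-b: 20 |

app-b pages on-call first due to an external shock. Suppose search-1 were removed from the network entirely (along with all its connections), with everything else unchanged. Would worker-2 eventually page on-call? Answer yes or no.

With search-1 removed:
Round 1 — app-b pages on-call (initial).
  lb-2: +75 → 75 < 90
  worker-2: +50 → 50 ≥ 40
Round 2 — worker-2 pages on-call.
No further pages.

yes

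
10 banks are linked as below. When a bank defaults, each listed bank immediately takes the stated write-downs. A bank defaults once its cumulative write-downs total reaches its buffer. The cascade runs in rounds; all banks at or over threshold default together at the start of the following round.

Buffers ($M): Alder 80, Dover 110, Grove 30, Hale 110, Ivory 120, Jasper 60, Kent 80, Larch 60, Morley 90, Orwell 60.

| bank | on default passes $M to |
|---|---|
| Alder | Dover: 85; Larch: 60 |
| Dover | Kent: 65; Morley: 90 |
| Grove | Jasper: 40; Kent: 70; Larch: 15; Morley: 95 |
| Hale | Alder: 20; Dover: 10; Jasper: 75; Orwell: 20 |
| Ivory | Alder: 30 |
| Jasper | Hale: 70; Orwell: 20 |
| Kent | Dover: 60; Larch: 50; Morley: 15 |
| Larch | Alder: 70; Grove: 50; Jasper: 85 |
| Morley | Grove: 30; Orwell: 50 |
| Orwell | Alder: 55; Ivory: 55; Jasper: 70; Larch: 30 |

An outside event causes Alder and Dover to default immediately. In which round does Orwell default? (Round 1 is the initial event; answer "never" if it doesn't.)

4

Round 1 — Alder, Dover default (initial).
  Kent: +65 → 65 < 80
  Larch: +60 → 60 ≥ 60
  Morley: +90 → 90 ≥ 90
Round 2 — Larch, Morley default.
  Grove: +50+30 → 80 ≥ 30
  Jasper: +85 → 85 ≥ 60
  Orwell: +50 → 50 < 60
Round 3 — Grove, Jasper default.
  Hale: +70 → 70 < 110
  Kent: +70 → 135 ≥ 80
  Orwell: +20 → 70 ≥ 60
Round 4 — Kent, Orwell default.
  Ivory: +55 → 55 < 120
No further defaults.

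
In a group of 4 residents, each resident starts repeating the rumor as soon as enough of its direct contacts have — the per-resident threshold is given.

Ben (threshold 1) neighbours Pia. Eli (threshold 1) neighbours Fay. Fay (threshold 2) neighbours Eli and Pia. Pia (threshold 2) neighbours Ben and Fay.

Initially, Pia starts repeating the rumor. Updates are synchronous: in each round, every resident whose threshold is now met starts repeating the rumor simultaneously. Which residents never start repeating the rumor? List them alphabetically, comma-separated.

Eli, Fay

Round 1 — Pia starts repeating the rumor (initial).
Round 2 — checking thresholds:
  Ben: 1 of 1 neighbours ≥ 1, starts repeating the rumor.
  Fay: 1 of 2 neighbours < 2, holds.
Round 3 — no new spreads; cascade stops.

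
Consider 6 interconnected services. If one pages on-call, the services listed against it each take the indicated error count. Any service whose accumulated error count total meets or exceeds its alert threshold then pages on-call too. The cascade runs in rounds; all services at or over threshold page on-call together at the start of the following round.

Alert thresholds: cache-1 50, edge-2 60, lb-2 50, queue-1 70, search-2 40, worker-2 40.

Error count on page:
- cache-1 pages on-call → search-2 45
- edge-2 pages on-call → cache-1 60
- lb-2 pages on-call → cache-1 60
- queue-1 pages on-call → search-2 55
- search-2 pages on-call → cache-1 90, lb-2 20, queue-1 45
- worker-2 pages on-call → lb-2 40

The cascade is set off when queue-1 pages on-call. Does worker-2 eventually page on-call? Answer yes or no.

Round 1 — queue-1 pages on-call (initial).
  search-2: +55 → 55 ≥ 40
Round 2 — search-2 pages on-call.
  cache-1: +90 → 90 ≥ 50
  lb-2: +20 → 20 < 50
Round 3 — cache-1 pages on-call.
No further pages.

no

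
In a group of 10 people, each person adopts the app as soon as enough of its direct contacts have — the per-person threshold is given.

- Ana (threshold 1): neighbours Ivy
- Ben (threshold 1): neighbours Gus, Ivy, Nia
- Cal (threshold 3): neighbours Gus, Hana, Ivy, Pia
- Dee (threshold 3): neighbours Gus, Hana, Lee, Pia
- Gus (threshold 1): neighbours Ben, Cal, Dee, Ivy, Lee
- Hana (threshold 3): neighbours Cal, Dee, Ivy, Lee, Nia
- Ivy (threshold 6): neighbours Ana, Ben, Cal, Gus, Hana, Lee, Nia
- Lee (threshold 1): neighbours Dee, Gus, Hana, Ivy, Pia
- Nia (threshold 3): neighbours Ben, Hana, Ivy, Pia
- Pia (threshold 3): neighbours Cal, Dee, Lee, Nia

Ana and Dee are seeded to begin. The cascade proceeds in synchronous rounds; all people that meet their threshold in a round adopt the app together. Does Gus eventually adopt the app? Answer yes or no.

Round 1 — Ana, Dee adopt the app (initial).
Round 2 — checking thresholds:
  Gus: 1 of 5 neighbours ≥ 1, adopts the app.
  Hana: 1 of 5 neighbours < 3, below threshold.
  Ivy: 1 of 7 neighbours < 6, below threshold.
  Lee: 1 of 5 neighbours ≥ 1, adopts the app.
  Pia: 1 of 4 neighbours < 3, below threshold.
Round 3 — checking thresholds:
  Ben: 1 of 3 neighbours ≥ 1, adopts the app.
  Cal: 1 of 4 neighbours < 3, below threshold.
  Hana: 2 of 5 neighbours < 3, below threshold.
  Ivy: 3 of 7 neighbours < 6, below threshold.
  Pia: 2 of 4 neighbours < 3, below threshold.
Round 4 — no new adoptions; cascade stops.

yes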